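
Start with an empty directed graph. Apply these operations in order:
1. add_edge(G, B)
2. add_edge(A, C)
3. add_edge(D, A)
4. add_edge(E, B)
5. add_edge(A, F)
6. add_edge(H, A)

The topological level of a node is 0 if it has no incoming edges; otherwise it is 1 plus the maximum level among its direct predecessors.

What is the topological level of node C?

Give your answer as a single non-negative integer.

Op 1: add_edge(G, B). Edges now: 1
Op 2: add_edge(A, C). Edges now: 2
Op 3: add_edge(D, A). Edges now: 3
Op 4: add_edge(E, B). Edges now: 4
Op 5: add_edge(A, F). Edges now: 5
Op 6: add_edge(H, A). Edges now: 6
Compute levels (Kahn BFS):
  sources (in-degree 0): D, E, G, H
  process D: level=0
    D->A: in-degree(A)=1, level(A)>=1
  process E: level=0
    E->B: in-degree(B)=1, level(B)>=1
  process G: level=0
    G->B: in-degree(B)=0, level(B)=1, enqueue
  process H: level=0
    H->A: in-degree(A)=0, level(A)=1, enqueue
  process B: level=1
  process A: level=1
    A->C: in-degree(C)=0, level(C)=2, enqueue
    A->F: in-degree(F)=0, level(F)=2, enqueue
  process C: level=2
  process F: level=2
All levels: A:1, B:1, C:2, D:0, E:0, F:2, G:0, H:0
level(C) = 2

Answer: 2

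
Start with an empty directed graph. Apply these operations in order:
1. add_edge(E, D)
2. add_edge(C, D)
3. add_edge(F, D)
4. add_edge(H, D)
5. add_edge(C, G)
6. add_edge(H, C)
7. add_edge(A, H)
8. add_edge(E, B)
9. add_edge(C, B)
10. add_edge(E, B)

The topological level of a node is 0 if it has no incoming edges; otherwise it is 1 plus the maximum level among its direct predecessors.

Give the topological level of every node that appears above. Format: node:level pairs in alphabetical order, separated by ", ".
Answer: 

Op 1: add_edge(E, D). Edges now: 1
Op 2: add_edge(C, D). Edges now: 2
Op 3: add_edge(F, D). Edges now: 3
Op 4: add_edge(H, D). Edges now: 4
Op 5: add_edge(C, G). Edges now: 5
Op 6: add_edge(H, C). Edges now: 6
Op 7: add_edge(A, H). Edges now: 7
Op 8: add_edge(E, B). Edges now: 8
Op 9: add_edge(C, B). Edges now: 9
Op 10: add_edge(E, B) (duplicate, no change). Edges now: 9
Compute levels (Kahn BFS):
  sources (in-degree 0): A, E, F
  process A: level=0
    A->H: in-degree(H)=0, level(H)=1, enqueue
  process E: level=0
    E->B: in-degree(B)=1, level(B)>=1
    E->D: in-degree(D)=3, level(D)>=1
  process F: level=0
    F->D: in-degree(D)=2, level(D)>=1
  process H: level=1
    H->C: in-degree(C)=0, level(C)=2, enqueue
    H->D: in-degree(D)=1, level(D)>=2
  process C: level=2
    C->B: in-degree(B)=0, level(B)=3, enqueue
    C->D: in-degree(D)=0, level(D)=3, enqueue
    C->G: in-degree(G)=0, level(G)=3, enqueue
  process B: level=3
  process D: level=3
  process G: level=3
All levels: A:0, B:3, C:2, D:3, E:0, F:0, G:3, H:1

Answer: A:0, B:3, C:2, D:3, E:0, F:0, G:3, H:1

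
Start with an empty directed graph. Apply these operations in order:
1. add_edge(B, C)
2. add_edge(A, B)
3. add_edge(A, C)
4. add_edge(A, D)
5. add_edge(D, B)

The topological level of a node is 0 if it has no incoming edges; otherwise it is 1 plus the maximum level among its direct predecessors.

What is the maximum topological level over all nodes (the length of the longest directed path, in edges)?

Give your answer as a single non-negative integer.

Answer: 3

Derivation:
Op 1: add_edge(B, C). Edges now: 1
Op 2: add_edge(A, B). Edges now: 2
Op 3: add_edge(A, C). Edges now: 3
Op 4: add_edge(A, D). Edges now: 4
Op 5: add_edge(D, B). Edges now: 5
Compute levels (Kahn BFS):
  sources (in-degree 0): A
  process A: level=0
    A->B: in-degree(B)=1, level(B)>=1
    A->C: in-degree(C)=1, level(C)>=1
    A->D: in-degree(D)=0, level(D)=1, enqueue
  process D: level=1
    D->B: in-degree(B)=0, level(B)=2, enqueue
  process B: level=2
    B->C: in-degree(C)=0, level(C)=3, enqueue
  process C: level=3
All levels: A:0, B:2, C:3, D:1
max level = 3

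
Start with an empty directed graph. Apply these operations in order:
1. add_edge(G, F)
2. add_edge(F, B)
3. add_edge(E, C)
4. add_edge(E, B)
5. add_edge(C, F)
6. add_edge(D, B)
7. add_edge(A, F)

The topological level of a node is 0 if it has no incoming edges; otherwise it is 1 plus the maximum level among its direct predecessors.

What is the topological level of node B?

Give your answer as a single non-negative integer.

Answer: 3

Derivation:
Op 1: add_edge(G, F). Edges now: 1
Op 2: add_edge(F, B). Edges now: 2
Op 3: add_edge(E, C). Edges now: 3
Op 4: add_edge(E, B). Edges now: 4
Op 5: add_edge(C, F). Edges now: 5
Op 6: add_edge(D, B). Edges now: 6
Op 7: add_edge(A, F). Edges now: 7
Compute levels (Kahn BFS):
  sources (in-degree 0): A, D, E, G
  process A: level=0
    A->F: in-degree(F)=2, level(F)>=1
  process D: level=0
    D->B: in-degree(B)=2, level(B)>=1
  process E: level=0
    E->B: in-degree(B)=1, level(B)>=1
    E->C: in-degree(C)=0, level(C)=1, enqueue
  process G: level=0
    G->F: in-degree(F)=1, level(F)>=1
  process C: level=1
    C->F: in-degree(F)=0, level(F)=2, enqueue
  process F: level=2
    F->B: in-degree(B)=0, level(B)=3, enqueue
  process B: level=3
All levels: A:0, B:3, C:1, D:0, E:0, F:2, G:0
level(B) = 3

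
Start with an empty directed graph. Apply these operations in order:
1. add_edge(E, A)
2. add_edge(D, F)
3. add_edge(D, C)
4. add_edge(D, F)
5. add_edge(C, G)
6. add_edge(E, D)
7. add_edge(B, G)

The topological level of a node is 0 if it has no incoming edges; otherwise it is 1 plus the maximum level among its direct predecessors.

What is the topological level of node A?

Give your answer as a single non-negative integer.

Answer: 1

Derivation:
Op 1: add_edge(E, A). Edges now: 1
Op 2: add_edge(D, F). Edges now: 2
Op 3: add_edge(D, C). Edges now: 3
Op 4: add_edge(D, F) (duplicate, no change). Edges now: 3
Op 5: add_edge(C, G). Edges now: 4
Op 6: add_edge(E, D). Edges now: 5
Op 7: add_edge(B, G). Edges now: 6
Compute levels (Kahn BFS):
  sources (in-degree 0): B, E
  process B: level=0
    B->G: in-degree(G)=1, level(G)>=1
  process E: level=0
    E->A: in-degree(A)=0, level(A)=1, enqueue
    E->D: in-degree(D)=0, level(D)=1, enqueue
  process A: level=1
  process D: level=1
    D->C: in-degree(C)=0, level(C)=2, enqueue
    D->F: in-degree(F)=0, level(F)=2, enqueue
  process C: level=2
    C->G: in-degree(G)=0, level(G)=3, enqueue
  process F: level=2
  process G: level=3
All levels: A:1, B:0, C:2, D:1, E:0, F:2, G:3
level(A) = 1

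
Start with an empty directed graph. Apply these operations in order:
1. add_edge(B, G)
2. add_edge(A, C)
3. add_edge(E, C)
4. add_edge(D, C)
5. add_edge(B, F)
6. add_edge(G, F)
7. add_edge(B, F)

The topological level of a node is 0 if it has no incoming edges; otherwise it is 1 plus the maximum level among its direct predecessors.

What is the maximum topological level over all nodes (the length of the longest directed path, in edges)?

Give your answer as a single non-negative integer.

Op 1: add_edge(B, G). Edges now: 1
Op 2: add_edge(A, C). Edges now: 2
Op 3: add_edge(E, C). Edges now: 3
Op 4: add_edge(D, C). Edges now: 4
Op 5: add_edge(B, F). Edges now: 5
Op 6: add_edge(G, F). Edges now: 6
Op 7: add_edge(B, F) (duplicate, no change). Edges now: 6
Compute levels (Kahn BFS):
  sources (in-degree 0): A, B, D, E
  process A: level=0
    A->C: in-degree(C)=2, level(C)>=1
  process B: level=0
    B->F: in-degree(F)=1, level(F)>=1
    B->G: in-degree(G)=0, level(G)=1, enqueue
  process D: level=0
    D->C: in-degree(C)=1, level(C)>=1
  process E: level=0
    E->C: in-degree(C)=0, level(C)=1, enqueue
  process G: level=1
    G->F: in-degree(F)=0, level(F)=2, enqueue
  process C: level=1
  process F: level=2
All levels: A:0, B:0, C:1, D:0, E:0, F:2, G:1
max level = 2

Answer: 2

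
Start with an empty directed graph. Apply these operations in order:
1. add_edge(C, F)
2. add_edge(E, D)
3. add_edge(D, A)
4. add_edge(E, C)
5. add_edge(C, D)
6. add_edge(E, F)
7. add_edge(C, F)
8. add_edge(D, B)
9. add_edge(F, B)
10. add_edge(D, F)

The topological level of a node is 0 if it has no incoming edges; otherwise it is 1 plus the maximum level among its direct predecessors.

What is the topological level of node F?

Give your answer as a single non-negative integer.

Op 1: add_edge(C, F). Edges now: 1
Op 2: add_edge(E, D). Edges now: 2
Op 3: add_edge(D, A). Edges now: 3
Op 4: add_edge(E, C). Edges now: 4
Op 5: add_edge(C, D). Edges now: 5
Op 6: add_edge(E, F). Edges now: 6
Op 7: add_edge(C, F) (duplicate, no change). Edges now: 6
Op 8: add_edge(D, B). Edges now: 7
Op 9: add_edge(F, B). Edges now: 8
Op 10: add_edge(D, F). Edges now: 9
Compute levels (Kahn BFS):
  sources (in-degree 0): E
  process E: level=0
    E->C: in-degree(C)=0, level(C)=1, enqueue
    E->D: in-degree(D)=1, level(D)>=1
    E->F: in-degree(F)=2, level(F)>=1
  process C: level=1
    C->D: in-degree(D)=0, level(D)=2, enqueue
    C->F: in-degree(F)=1, level(F)>=2
  process D: level=2
    D->A: in-degree(A)=0, level(A)=3, enqueue
    D->B: in-degree(B)=1, level(B)>=3
    D->F: in-degree(F)=0, level(F)=3, enqueue
  process A: level=3
  process F: level=3
    F->B: in-degree(B)=0, level(B)=4, enqueue
  process B: level=4
All levels: A:3, B:4, C:1, D:2, E:0, F:3
level(F) = 3

Answer: 3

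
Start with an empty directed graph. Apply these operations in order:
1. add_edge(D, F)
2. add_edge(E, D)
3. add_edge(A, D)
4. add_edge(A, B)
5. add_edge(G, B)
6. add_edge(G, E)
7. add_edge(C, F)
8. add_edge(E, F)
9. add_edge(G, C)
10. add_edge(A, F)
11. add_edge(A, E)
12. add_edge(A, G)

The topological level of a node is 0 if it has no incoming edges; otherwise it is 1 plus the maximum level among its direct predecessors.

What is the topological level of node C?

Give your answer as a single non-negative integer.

Answer: 2

Derivation:
Op 1: add_edge(D, F). Edges now: 1
Op 2: add_edge(E, D). Edges now: 2
Op 3: add_edge(A, D). Edges now: 3
Op 4: add_edge(A, B). Edges now: 4
Op 5: add_edge(G, B). Edges now: 5
Op 6: add_edge(G, E). Edges now: 6
Op 7: add_edge(C, F). Edges now: 7
Op 8: add_edge(E, F). Edges now: 8
Op 9: add_edge(G, C). Edges now: 9
Op 10: add_edge(A, F). Edges now: 10
Op 11: add_edge(A, E). Edges now: 11
Op 12: add_edge(A, G). Edges now: 12
Compute levels (Kahn BFS):
  sources (in-degree 0): A
  process A: level=0
    A->B: in-degree(B)=1, level(B)>=1
    A->D: in-degree(D)=1, level(D)>=1
    A->E: in-degree(E)=1, level(E)>=1
    A->F: in-degree(F)=3, level(F)>=1
    A->G: in-degree(G)=0, level(G)=1, enqueue
  process G: level=1
    G->B: in-degree(B)=0, level(B)=2, enqueue
    G->C: in-degree(C)=0, level(C)=2, enqueue
    G->E: in-degree(E)=0, level(E)=2, enqueue
  process B: level=2
  process C: level=2
    C->F: in-degree(F)=2, level(F)>=3
  process E: level=2
    E->D: in-degree(D)=0, level(D)=3, enqueue
    E->F: in-degree(F)=1, level(F)>=3
  process D: level=3
    D->F: in-degree(F)=0, level(F)=4, enqueue
  process F: level=4
All levels: A:0, B:2, C:2, D:3, E:2, F:4, G:1
level(C) = 2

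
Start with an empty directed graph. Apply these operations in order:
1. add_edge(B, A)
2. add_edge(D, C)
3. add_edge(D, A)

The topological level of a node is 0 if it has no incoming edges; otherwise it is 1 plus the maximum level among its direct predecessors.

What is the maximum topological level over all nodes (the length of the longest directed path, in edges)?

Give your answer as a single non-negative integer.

Op 1: add_edge(B, A). Edges now: 1
Op 2: add_edge(D, C). Edges now: 2
Op 3: add_edge(D, A). Edges now: 3
Compute levels (Kahn BFS):
  sources (in-degree 0): B, D
  process B: level=0
    B->A: in-degree(A)=1, level(A)>=1
  process D: level=0
    D->A: in-degree(A)=0, level(A)=1, enqueue
    D->C: in-degree(C)=0, level(C)=1, enqueue
  process A: level=1
  process C: level=1
All levels: A:1, B:0, C:1, D:0
max level = 1

Answer: 1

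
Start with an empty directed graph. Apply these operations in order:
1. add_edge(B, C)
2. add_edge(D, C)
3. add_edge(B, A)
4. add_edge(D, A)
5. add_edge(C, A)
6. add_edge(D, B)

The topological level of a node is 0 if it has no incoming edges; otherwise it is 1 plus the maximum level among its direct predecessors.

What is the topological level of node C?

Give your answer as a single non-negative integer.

Op 1: add_edge(B, C). Edges now: 1
Op 2: add_edge(D, C). Edges now: 2
Op 3: add_edge(B, A). Edges now: 3
Op 4: add_edge(D, A). Edges now: 4
Op 5: add_edge(C, A). Edges now: 5
Op 6: add_edge(D, B). Edges now: 6
Compute levels (Kahn BFS):
  sources (in-degree 0): D
  process D: level=0
    D->A: in-degree(A)=2, level(A)>=1
    D->B: in-degree(B)=0, level(B)=1, enqueue
    D->C: in-degree(C)=1, level(C)>=1
  process B: level=1
    B->A: in-degree(A)=1, level(A)>=2
    B->C: in-degree(C)=0, level(C)=2, enqueue
  process C: level=2
    C->A: in-degree(A)=0, level(A)=3, enqueue
  process A: level=3
All levels: A:3, B:1, C:2, D:0
level(C) = 2

Answer: 2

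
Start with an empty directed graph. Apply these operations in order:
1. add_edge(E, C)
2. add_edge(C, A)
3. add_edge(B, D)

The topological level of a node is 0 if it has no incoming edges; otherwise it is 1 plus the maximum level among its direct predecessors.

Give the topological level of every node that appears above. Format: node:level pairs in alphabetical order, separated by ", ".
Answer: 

Answer: A:2, B:0, C:1, D:1, E:0

Derivation:
Op 1: add_edge(E, C). Edges now: 1
Op 2: add_edge(C, A). Edges now: 2
Op 3: add_edge(B, D). Edges now: 3
Compute levels (Kahn BFS):
  sources (in-degree 0): B, E
  process B: level=0
    B->D: in-degree(D)=0, level(D)=1, enqueue
  process E: level=0
    E->C: in-degree(C)=0, level(C)=1, enqueue
  process D: level=1
  process C: level=1
    C->A: in-degree(A)=0, level(A)=2, enqueue
  process A: level=2
All levels: A:2, B:0, C:1, D:1, E:0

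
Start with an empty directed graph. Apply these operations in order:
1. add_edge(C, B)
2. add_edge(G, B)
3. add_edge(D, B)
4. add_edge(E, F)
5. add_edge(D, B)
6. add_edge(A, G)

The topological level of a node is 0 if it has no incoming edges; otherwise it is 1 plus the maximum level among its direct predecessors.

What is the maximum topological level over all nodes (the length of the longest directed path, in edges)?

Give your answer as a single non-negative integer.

Op 1: add_edge(C, B). Edges now: 1
Op 2: add_edge(G, B). Edges now: 2
Op 3: add_edge(D, B). Edges now: 3
Op 4: add_edge(E, F). Edges now: 4
Op 5: add_edge(D, B) (duplicate, no change). Edges now: 4
Op 6: add_edge(A, G). Edges now: 5
Compute levels (Kahn BFS):
  sources (in-degree 0): A, C, D, E
  process A: level=0
    A->G: in-degree(G)=0, level(G)=1, enqueue
  process C: level=0
    C->B: in-degree(B)=2, level(B)>=1
  process D: level=0
    D->B: in-degree(B)=1, level(B)>=1
  process E: level=0
    E->F: in-degree(F)=0, level(F)=1, enqueue
  process G: level=1
    G->B: in-degree(B)=0, level(B)=2, enqueue
  process F: level=1
  process B: level=2
All levels: A:0, B:2, C:0, D:0, E:0, F:1, G:1
max level = 2

Answer: 2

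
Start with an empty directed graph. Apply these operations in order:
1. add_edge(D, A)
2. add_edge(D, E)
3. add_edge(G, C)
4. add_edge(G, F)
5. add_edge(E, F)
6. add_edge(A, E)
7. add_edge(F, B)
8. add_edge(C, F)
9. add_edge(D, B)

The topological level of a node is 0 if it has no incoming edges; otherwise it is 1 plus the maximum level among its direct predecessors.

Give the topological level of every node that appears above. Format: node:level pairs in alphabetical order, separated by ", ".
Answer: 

Op 1: add_edge(D, A). Edges now: 1
Op 2: add_edge(D, E). Edges now: 2
Op 3: add_edge(G, C). Edges now: 3
Op 4: add_edge(G, F). Edges now: 4
Op 5: add_edge(E, F). Edges now: 5
Op 6: add_edge(A, E). Edges now: 6
Op 7: add_edge(F, B). Edges now: 7
Op 8: add_edge(C, F). Edges now: 8
Op 9: add_edge(D, B). Edges now: 9
Compute levels (Kahn BFS):
  sources (in-degree 0): D, G
  process D: level=0
    D->A: in-degree(A)=0, level(A)=1, enqueue
    D->B: in-degree(B)=1, level(B)>=1
    D->E: in-degree(E)=1, level(E)>=1
  process G: level=0
    G->C: in-degree(C)=0, level(C)=1, enqueue
    G->F: in-degree(F)=2, level(F)>=1
  process A: level=1
    A->E: in-degree(E)=0, level(E)=2, enqueue
  process C: level=1
    C->F: in-degree(F)=1, level(F)>=2
  process E: level=2
    E->F: in-degree(F)=0, level(F)=3, enqueue
  process F: level=3
    F->B: in-degree(B)=0, level(B)=4, enqueue
  process B: level=4
All levels: A:1, B:4, C:1, D:0, E:2, F:3, G:0

Answer: A:1, B:4, C:1, D:0, E:2, F:3, G:0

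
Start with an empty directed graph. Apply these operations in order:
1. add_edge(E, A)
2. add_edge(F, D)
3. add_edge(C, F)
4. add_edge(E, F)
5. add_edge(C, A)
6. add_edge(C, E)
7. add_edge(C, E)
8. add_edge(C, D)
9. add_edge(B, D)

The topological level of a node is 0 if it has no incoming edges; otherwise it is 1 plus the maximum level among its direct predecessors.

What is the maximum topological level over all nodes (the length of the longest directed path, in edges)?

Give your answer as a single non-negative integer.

Answer: 3

Derivation:
Op 1: add_edge(E, A). Edges now: 1
Op 2: add_edge(F, D). Edges now: 2
Op 3: add_edge(C, F). Edges now: 3
Op 4: add_edge(E, F). Edges now: 4
Op 5: add_edge(C, A). Edges now: 5
Op 6: add_edge(C, E). Edges now: 6
Op 7: add_edge(C, E) (duplicate, no change). Edges now: 6
Op 8: add_edge(C, D). Edges now: 7
Op 9: add_edge(B, D). Edges now: 8
Compute levels (Kahn BFS):
  sources (in-degree 0): B, C
  process B: level=0
    B->D: in-degree(D)=2, level(D)>=1
  process C: level=0
    C->A: in-degree(A)=1, level(A)>=1
    C->D: in-degree(D)=1, level(D)>=1
    C->E: in-degree(E)=0, level(E)=1, enqueue
    C->F: in-degree(F)=1, level(F)>=1
  process E: level=1
    E->A: in-degree(A)=0, level(A)=2, enqueue
    E->F: in-degree(F)=0, level(F)=2, enqueue
  process A: level=2
  process F: level=2
    F->D: in-degree(D)=0, level(D)=3, enqueue
  process D: level=3
All levels: A:2, B:0, C:0, D:3, E:1, F:2
max level = 3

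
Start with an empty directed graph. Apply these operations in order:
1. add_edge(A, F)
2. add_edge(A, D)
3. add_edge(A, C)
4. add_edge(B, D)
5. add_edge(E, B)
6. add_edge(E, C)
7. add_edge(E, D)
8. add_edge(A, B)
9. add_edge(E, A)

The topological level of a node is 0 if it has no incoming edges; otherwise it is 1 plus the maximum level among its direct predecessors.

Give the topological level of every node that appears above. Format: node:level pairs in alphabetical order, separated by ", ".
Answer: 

Answer: A:1, B:2, C:2, D:3, E:0, F:2

Derivation:
Op 1: add_edge(A, F). Edges now: 1
Op 2: add_edge(A, D). Edges now: 2
Op 3: add_edge(A, C). Edges now: 3
Op 4: add_edge(B, D). Edges now: 4
Op 5: add_edge(E, B). Edges now: 5
Op 6: add_edge(E, C). Edges now: 6
Op 7: add_edge(E, D). Edges now: 7
Op 8: add_edge(A, B). Edges now: 8
Op 9: add_edge(E, A). Edges now: 9
Compute levels (Kahn BFS):
  sources (in-degree 0): E
  process E: level=0
    E->A: in-degree(A)=0, level(A)=1, enqueue
    E->B: in-degree(B)=1, level(B)>=1
    E->C: in-degree(C)=1, level(C)>=1
    E->D: in-degree(D)=2, level(D)>=1
  process A: level=1
    A->B: in-degree(B)=0, level(B)=2, enqueue
    A->C: in-degree(C)=0, level(C)=2, enqueue
    A->D: in-degree(D)=1, level(D)>=2
    A->F: in-degree(F)=0, level(F)=2, enqueue
  process B: level=2
    B->D: in-degree(D)=0, level(D)=3, enqueue
  process C: level=2
  process F: level=2
  process D: level=3
All levels: A:1, B:2, C:2, D:3, E:0, F:2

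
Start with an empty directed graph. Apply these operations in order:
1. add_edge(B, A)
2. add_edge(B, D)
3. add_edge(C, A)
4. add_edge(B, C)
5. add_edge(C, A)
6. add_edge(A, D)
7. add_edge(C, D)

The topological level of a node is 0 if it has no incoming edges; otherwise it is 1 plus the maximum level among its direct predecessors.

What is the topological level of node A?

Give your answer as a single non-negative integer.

Answer: 2

Derivation:
Op 1: add_edge(B, A). Edges now: 1
Op 2: add_edge(B, D). Edges now: 2
Op 3: add_edge(C, A). Edges now: 3
Op 4: add_edge(B, C). Edges now: 4
Op 5: add_edge(C, A) (duplicate, no change). Edges now: 4
Op 6: add_edge(A, D). Edges now: 5
Op 7: add_edge(C, D). Edges now: 6
Compute levels (Kahn BFS):
  sources (in-degree 0): B
  process B: level=0
    B->A: in-degree(A)=1, level(A)>=1
    B->C: in-degree(C)=0, level(C)=1, enqueue
    B->D: in-degree(D)=2, level(D)>=1
  process C: level=1
    C->A: in-degree(A)=0, level(A)=2, enqueue
    C->D: in-degree(D)=1, level(D)>=2
  process A: level=2
    A->D: in-degree(D)=0, level(D)=3, enqueue
  process D: level=3
All levels: A:2, B:0, C:1, D:3
level(A) = 2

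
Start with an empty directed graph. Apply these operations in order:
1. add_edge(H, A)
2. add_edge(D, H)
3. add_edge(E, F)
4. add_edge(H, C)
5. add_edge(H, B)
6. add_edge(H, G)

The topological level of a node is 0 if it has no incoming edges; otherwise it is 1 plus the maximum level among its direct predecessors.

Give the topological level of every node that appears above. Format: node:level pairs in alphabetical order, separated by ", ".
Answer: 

Answer: A:2, B:2, C:2, D:0, E:0, F:1, G:2, H:1

Derivation:
Op 1: add_edge(H, A). Edges now: 1
Op 2: add_edge(D, H). Edges now: 2
Op 3: add_edge(E, F). Edges now: 3
Op 4: add_edge(H, C). Edges now: 4
Op 5: add_edge(H, B). Edges now: 5
Op 6: add_edge(H, G). Edges now: 6
Compute levels (Kahn BFS):
  sources (in-degree 0): D, E
  process D: level=0
    D->H: in-degree(H)=0, level(H)=1, enqueue
  process E: level=0
    E->F: in-degree(F)=0, level(F)=1, enqueue
  process H: level=1
    H->A: in-degree(A)=0, level(A)=2, enqueue
    H->B: in-degree(B)=0, level(B)=2, enqueue
    H->C: in-degree(C)=0, level(C)=2, enqueue
    H->G: in-degree(G)=0, level(G)=2, enqueue
  process F: level=1
  process A: level=2
  process B: level=2
  process C: level=2
  process G: level=2
All levels: A:2, B:2, C:2, D:0, E:0, F:1, G:2, H:1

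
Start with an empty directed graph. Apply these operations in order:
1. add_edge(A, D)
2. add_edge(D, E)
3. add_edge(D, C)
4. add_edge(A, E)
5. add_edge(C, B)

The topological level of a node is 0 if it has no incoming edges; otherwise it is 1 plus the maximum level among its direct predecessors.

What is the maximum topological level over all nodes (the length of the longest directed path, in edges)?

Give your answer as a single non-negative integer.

Answer: 3

Derivation:
Op 1: add_edge(A, D). Edges now: 1
Op 2: add_edge(D, E). Edges now: 2
Op 3: add_edge(D, C). Edges now: 3
Op 4: add_edge(A, E). Edges now: 4
Op 5: add_edge(C, B). Edges now: 5
Compute levels (Kahn BFS):
  sources (in-degree 0): A
  process A: level=0
    A->D: in-degree(D)=0, level(D)=1, enqueue
    A->E: in-degree(E)=1, level(E)>=1
  process D: level=1
    D->C: in-degree(C)=0, level(C)=2, enqueue
    D->E: in-degree(E)=0, level(E)=2, enqueue
  process C: level=2
    C->B: in-degree(B)=0, level(B)=3, enqueue
  process E: level=2
  process B: level=3
All levels: A:0, B:3, C:2, D:1, E:2
max level = 3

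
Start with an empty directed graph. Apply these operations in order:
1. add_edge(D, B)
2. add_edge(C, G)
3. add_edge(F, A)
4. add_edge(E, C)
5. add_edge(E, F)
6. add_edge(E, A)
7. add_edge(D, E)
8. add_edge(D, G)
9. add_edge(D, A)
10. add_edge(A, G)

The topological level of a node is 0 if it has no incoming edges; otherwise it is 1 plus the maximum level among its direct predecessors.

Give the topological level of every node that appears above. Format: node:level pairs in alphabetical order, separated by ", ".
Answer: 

Op 1: add_edge(D, B). Edges now: 1
Op 2: add_edge(C, G). Edges now: 2
Op 3: add_edge(F, A). Edges now: 3
Op 4: add_edge(E, C). Edges now: 4
Op 5: add_edge(E, F). Edges now: 5
Op 6: add_edge(E, A). Edges now: 6
Op 7: add_edge(D, E). Edges now: 7
Op 8: add_edge(D, G). Edges now: 8
Op 9: add_edge(D, A). Edges now: 9
Op 10: add_edge(A, G). Edges now: 10
Compute levels (Kahn BFS):
  sources (in-degree 0): D
  process D: level=0
    D->A: in-degree(A)=2, level(A)>=1
    D->B: in-degree(B)=0, level(B)=1, enqueue
    D->E: in-degree(E)=0, level(E)=1, enqueue
    D->G: in-degree(G)=2, level(G)>=1
  process B: level=1
  process E: level=1
    E->A: in-degree(A)=1, level(A)>=2
    E->C: in-degree(C)=0, level(C)=2, enqueue
    E->F: in-degree(F)=0, level(F)=2, enqueue
  process C: level=2
    C->G: in-degree(G)=1, level(G)>=3
  process F: level=2
    F->A: in-degree(A)=0, level(A)=3, enqueue
  process A: level=3
    A->G: in-degree(G)=0, level(G)=4, enqueue
  process G: level=4
All levels: A:3, B:1, C:2, D:0, E:1, F:2, G:4

Answer: A:3, B:1, C:2, D:0, E:1, F:2, G:4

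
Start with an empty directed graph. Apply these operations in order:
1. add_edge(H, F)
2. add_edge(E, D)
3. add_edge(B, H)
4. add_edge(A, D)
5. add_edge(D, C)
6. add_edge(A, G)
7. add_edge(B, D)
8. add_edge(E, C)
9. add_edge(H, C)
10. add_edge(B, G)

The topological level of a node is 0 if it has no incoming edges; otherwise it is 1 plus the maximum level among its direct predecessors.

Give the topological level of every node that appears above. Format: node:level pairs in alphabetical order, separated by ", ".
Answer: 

Op 1: add_edge(H, F). Edges now: 1
Op 2: add_edge(E, D). Edges now: 2
Op 3: add_edge(B, H). Edges now: 3
Op 4: add_edge(A, D). Edges now: 4
Op 5: add_edge(D, C). Edges now: 5
Op 6: add_edge(A, G). Edges now: 6
Op 7: add_edge(B, D). Edges now: 7
Op 8: add_edge(E, C). Edges now: 8
Op 9: add_edge(H, C). Edges now: 9
Op 10: add_edge(B, G). Edges now: 10
Compute levels (Kahn BFS):
  sources (in-degree 0): A, B, E
  process A: level=0
    A->D: in-degree(D)=2, level(D)>=1
    A->G: in-degree(G)=1, level(G)>=1
  process B: level=0
    B->D: in-degree(D)=1, level(D)>=1
    B->G: in-degree(G)=0, level(G)=1, enqueue
    B->H: in-degree(H)=0, level(H)=1, enqueue
  process E: level=0
    E->C: in-degree(C)=2, level(C)>=1
    E->D: in-degree(D)=0, level(D)=1, enqueue
  process G: level=1
  process H: level=1
    H->C: in-degree(C)=1, level(C)>=2
    H->F: in-degree(F)=0, level(F)=2, enqueue
  process D: level=1
    D->C: in-degree(C)=0, level(C)=2, enqueue
  process F: level=2
  process C: level=2
All levels: A:0, B:0, C:2, D:1, E:0, F:2, G:1, H:1

Answer: A:0, B:0, C:2, D:1, E:0, F:2, G:1, H:1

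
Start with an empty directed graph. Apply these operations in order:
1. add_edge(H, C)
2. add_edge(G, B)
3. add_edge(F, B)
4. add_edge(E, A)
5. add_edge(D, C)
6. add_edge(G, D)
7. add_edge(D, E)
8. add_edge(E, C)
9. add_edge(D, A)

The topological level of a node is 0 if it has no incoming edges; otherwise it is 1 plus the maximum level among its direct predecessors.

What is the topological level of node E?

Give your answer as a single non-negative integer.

Answer: 2

Derivation:
Op 1: add_edge(H, C). Edges now: 1
Op 2: add_edge(G, B). Edges now: 2
Op 3: add_edge(F, B). Edges now: 3
Op 4: add_edge(E, A). Edges now: 4
Op 5: add_edge(D, C). Edges now: 5
Op 6: add_edge(G, D). Edges now: 6
Op 7: add_edge(D, E). Edges now: 7
Op 8: add_edge(E, C). Edges now: 8
Op 9: add_edge(D, A). Edges now: 9
Compute levels (Kahn BFS):
  sources (in-degree 0): F, G, H
  process F: level=0
    F->B: in-degree(B)=1, level(B)>=1
  process G: level=0
    G->B: in-degree(B)=0, level(B)=1, enqueue
    G->D: in-degree(D)=0, level(D)=1, enqueue
  process H: level=0
    H->C: in-degree(C)=2, level(C)>=1
  process B: level=1
  process D: level=1
    D->A: in-degree(A)=1, level(A)>=2
    D->C: in-degree(C)=1, level(C)>=2
    D->E: in-degree(E)=0, level(E)=2, enqueue
  process E: level=2
    E->A: in-degree(A)=0, level(A)=3, enqueue
    E->C: in-degree(C)=0, level(C)=3, enqueue
  process A: level=3
  process C: level=3
All levels: A:3, B:1, C:3, D:1, E:2, F:0, G:0, H:0
level(E) = 2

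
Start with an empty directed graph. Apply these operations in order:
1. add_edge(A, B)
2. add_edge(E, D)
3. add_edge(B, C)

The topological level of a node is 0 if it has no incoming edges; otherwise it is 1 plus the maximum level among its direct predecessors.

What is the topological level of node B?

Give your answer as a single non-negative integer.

Answer: 1

Derivation:
Op 1: add_edge(A, B). Edges now: 1
Op 2: add_edge(E, D). Edges now: 2
Op 3: add_edge(B, C). Edges now: 3
Compute levels (Kahn BFS):
  sources (in-degree 0): A, E
  process A: level=0
    A->B: in-degree(B)=0, level(B)=1, enqueue
  process E: level=0
    E->D: in-degree(D)=0, level(D)=1, enqueue
  process B: level=1
    B->C: in-degree(C)=0, level(C)=2, enqueue
  process D: level=1
  process C: level=2
All levels: A:0, B:1, C:2, D:1, E:0
level(B) = 1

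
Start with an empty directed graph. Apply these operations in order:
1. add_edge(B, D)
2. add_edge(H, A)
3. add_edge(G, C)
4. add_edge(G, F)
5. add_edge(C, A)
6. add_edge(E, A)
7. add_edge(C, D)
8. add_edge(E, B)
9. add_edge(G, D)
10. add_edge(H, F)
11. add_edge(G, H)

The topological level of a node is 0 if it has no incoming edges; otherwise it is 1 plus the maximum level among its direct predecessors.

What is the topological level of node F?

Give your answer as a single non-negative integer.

Answer: 2

Derivation:
Op 1: add_edge(B, D). Edges now: 1
Op 2: add_edge(H, A). Edges now: 2
Op 3: add_edge(G, C). Edges now: 3
Op 4: add_edge(G, F). Edges now: 4
Op 5: add_edge(C, A). Edges now: 5
Op 6: add_edge(E, A). Edges now: 6
Op 7: add_edge(C, D). Edges now: 7
Op 8: add_edge(E, B). Edges now: 8
Op 9: add_edge(G, D). Edges now: 9
Op 10: add_edge(H, F). Edges now: 10
Op 11: add_edge(G, H). Edges now: 11
Compute levels (Kahn BFS):
  sources (in-degree 0): E, G
  process E: level=0
    E->A: in-degree(A)=2, level(A)>=1
    E->B: in-degree(B)=0, level(B)=1, enqueue
  process G: level=0
    G->C: in-degree(C)=0, level(C)=1, enqueue
    G->D: in-degree(D)=2, level(D)>=1
    G->F: in-degree(F)=1, level(F)>=1
    G->H: in-degree(H)=0, level(H)=1, enqueue
  process B: level=1
    B->D: in-degree(D)=1, level(D)>=2
  process C: level=1
    C->A: in-degree(A)=1, level(A)>=2
    C->D: in-degree(D)=0, level(D)=2, enqueue
  process H: level=1
    H->A: in-degree(A)=0, level(A)=2, enqueue
    H->F: in-degree(F)=0, level(F)=2, enqueue
  process D: level=2
  process A: level=2
  process F: level=2
All levels: A:2, B:1, C:1, D:2, E:0, F:2, G:0, H:1
level(F) = 2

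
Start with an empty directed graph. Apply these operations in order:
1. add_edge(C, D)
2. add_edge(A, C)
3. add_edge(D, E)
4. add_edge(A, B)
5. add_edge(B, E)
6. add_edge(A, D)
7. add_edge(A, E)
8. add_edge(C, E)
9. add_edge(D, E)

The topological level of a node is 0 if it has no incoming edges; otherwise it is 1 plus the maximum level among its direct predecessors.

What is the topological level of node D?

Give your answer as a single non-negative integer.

Op 1: add_edge(C, D). Edges now: 1
Op 2: add_edge(A, C). Edges now: 2
Op 3: add_edge(D, E). Edges now: 3
Op 4: add_edge(A, B). Edges now: 4
Op 5: add_edge(B, E). Edges now: 5
Op 6: add_edge(A, D). Edges now: 6
Op 7: add_edge(A, E). Edges now: 7
Op 8: add_edge(C, E). Edges now: 8
Op 9: add_edge(D, E) (duplicate, no change). Edges now: 8
Compute levels (Kahn BFS):
  sources (in-degree 0): A
  process A: level=0
    A->B: in-degree(B)=0, level(B)=1, enqueue
    A->C: in-degree(C)=0, level(C)=1, enqueue
    A->D: in-degree(D)=1, level(D)>=1
    A->E: in-degree(E)=3, level(E)>=1
  process B: level=1
    B->E: in-degree(E)=2, level(E)>=2
  process C: level=1
    C->D: in-degree(D)=0, level(D)=2, enqueue
    C->E: in-degree(E)=1, level(E)>=2
  process D: level=2
    D->E: in-degree(E)=0, level(E)=3, enqueue
  process E: level=3
All levels: A:0, B:1, C:1, D:2, E:3
level(D) = 2

Answer: 2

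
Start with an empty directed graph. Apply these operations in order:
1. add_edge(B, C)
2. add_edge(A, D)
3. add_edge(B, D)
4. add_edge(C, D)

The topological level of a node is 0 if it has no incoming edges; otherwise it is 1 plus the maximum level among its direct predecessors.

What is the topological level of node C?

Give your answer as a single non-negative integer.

Op 1: add_edge(B, C). Edges now: 1
Op 2: add_edge(A, D). Edges now: 2
Op 3: add_edge(B, D). Edges now: 3
Op 4: add_edge(C, D). Edges now: 4
Compute levels (Kahn BFS):
  sources (in-degree 0): A, B
  process A: level=0
    A->D: in-degree(D)=2, level(D)>=1
  process B: level=0
    B->C: in-degree(C)=0, level(C)=1, enqueue
    B->D: in-degree(D)=1, level(D)>=1
  process C: level=1
    C->D: in-degree(D)=0, level(D)=2, enqueue
  process D: level=2
All levels: A:0, B:0, C:1, D:2
level(C) = 1

Answer: 1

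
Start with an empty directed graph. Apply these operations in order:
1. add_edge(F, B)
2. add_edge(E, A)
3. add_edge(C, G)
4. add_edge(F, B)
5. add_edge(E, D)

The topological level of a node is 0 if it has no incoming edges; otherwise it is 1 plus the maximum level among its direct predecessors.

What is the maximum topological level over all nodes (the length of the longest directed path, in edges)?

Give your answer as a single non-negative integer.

Op 1: add_edge(F, B). Edges now: 1
Op 2: add_edge(E, A). Edges now: 2
Op 3: add_edge(C, G). Edges now: 3
Op 4: add_edge(F, B) (duplicate, no change). Edges now: 3
Op 5: add_edge(E, D). Edges now: 4
Compute levels (Kahn BFS):
  sources (in-degree 0): C, E, F
  process C: level=0
    C->G: in-degree(G)=0, level(G)=1, enqueue
  process E: level=0
    E->A: in-degree(A)=0, level(A)=1, enqueue
    E->D: in-degree(D)=0, level(D)=1, enqueue
  process F: level=0
    F->B: in-degree(B)=0, level(B)=1, enqueue
  process G: level=1
  process A: level=1
  process D: level=1
  process B: level=1
All levels: A:1, B:1, C:0, D:1, E:0, F:0, G:1
max level = 1

Answer: 1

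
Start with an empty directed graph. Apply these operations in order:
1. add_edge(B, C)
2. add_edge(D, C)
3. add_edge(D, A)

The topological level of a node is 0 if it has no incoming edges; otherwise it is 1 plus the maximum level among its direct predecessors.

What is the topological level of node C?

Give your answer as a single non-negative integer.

Op 1: add_edge(B, C). Edges now: 1
Op 2: add_edge(D, C). Edges now: 2
Op 3: add_edge(D, A). Edges now: 3
Compute levels (Kahn BFS):
  sources (in-degree 0): B, D
  process B: level=0
    B->C: in-degree(C)=1, level(C)>=1
  process D: level=0
    D->A: in-degree(A)=0, level(A)=1, enqueue
    D->C: in-degree(C)=0, level(C)=1, enqueue
  process A: level=1
  process C: level=1
All levels: A:1, B:0, C:1, D:0
level(C) = 1

Answer: 1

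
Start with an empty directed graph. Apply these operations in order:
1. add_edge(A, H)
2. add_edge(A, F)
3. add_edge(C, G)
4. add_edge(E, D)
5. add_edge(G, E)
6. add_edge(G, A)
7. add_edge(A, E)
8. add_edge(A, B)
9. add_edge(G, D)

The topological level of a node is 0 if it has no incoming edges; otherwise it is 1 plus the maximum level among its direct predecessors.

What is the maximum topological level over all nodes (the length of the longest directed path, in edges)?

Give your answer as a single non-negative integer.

Answer: 4

Derivation:
Op 1: add_edge(A, H). Edges now: 1
Op 2: add_edge(A, F). Edges now: 2
Op 3: add_edge(C, G). Edges now: 3
Op 4: add_edge(E, D). Edges now: 4
Op 5: add_edge(G, E). Edges now: 5
Op 6: add_edge(G, A). Edges now: 6
Op 7: add_edge(A, E). Edges now: 7
Op 8: add_edge(A, B). Edges now: 8
Op 9: add_edge(G, D). Edges now: 9
Compute levels (Kahn BFS):
  sources (in-degree 0): C
  process C: level=0
    C->G: in-degree(G)=0, level(G)=1, enqueue
  process G: level=1
    G->A: in-degree(A)=0, level(A)=2, enqueue
    G->D: in-degree(D)=1, level(D)>=2
    G->E: in-degree(E)=1, level(E)>=2
  process A: level=2
    A->B: in-degree(B)=0, level(B)=3, enqueue
    A->E: in-degree(E)=0, level(E)=3, enqueue
    A->F: in-degree(F)=0, level(F)=3, enqueue
    A->H: in-degree(H)=0, level(H)=3, enqueue
  process B: level=3
  process E: level=3
    E->D: in-degree(D)=0, level(D)=4, enqueue
  process F: level=3
  process H: level=3
  process D: level=4
All levels: A:2, B:3, C:0, D:4, E:3, F:3, G:1, H:3
max level = 4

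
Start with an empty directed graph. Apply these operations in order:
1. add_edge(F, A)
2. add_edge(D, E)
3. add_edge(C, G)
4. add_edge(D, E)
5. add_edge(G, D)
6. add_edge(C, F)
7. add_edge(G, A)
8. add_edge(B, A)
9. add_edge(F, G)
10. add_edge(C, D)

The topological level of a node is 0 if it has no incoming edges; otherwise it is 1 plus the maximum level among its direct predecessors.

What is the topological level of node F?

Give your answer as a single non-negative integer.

Answer: 1

Derivation:
Op 1: add_edge(F, A). Edges now: 1
Op 2: add_edge(D, E). Edges now: 2
Op 3: add_edge(C, G). Edges now: 3
Op 4: add_edge(D, E) (duplicate, no change). Edges now: 3
Op 5: add_edge(G, D). Edges now: 4
Op 6: add_edge(C, F). Edges now: 5
Op 7: add_edge(G, A). Edges now: 6
Op 8: add_edge(B, A). Edges now: 7
Op 9: add_edge(F, G). Edges now: 8
Op 10: add_edge(C, D). Edges now: 9
Compute levels (Kahn BFS):
  sources (in-degree 0): B, C
  process B: level=0
    B->A: in-degree(A)=2, level(A)>=1
  process C: level=0
    C->D: in-degree(D)=1, level(D)>=1
    C->F: in-degree(F)=0, level(F)=1, enqueue
    C->G: in-degree(G)=1, level(G)>=1
  process F: level=1
    F->A: in-degree(A)=1, level(A)>=2
    F->G: in-degree(G)=0, level(G)=2, enqueue
  process G: level=2
    G->A: in-degree(A)=0, level(A)=3, enqueue
    G->D: in-degree(D)=0, level(D)=3, enqueue
  process A: level=3
  process D: level=3
    D->E: in-degree(E)=0, level(E)=4, enqueue
  process E: level=4
All levels: A:3, B:0, C:0, D:3, E:4, F:1, G:2
level(F) = 1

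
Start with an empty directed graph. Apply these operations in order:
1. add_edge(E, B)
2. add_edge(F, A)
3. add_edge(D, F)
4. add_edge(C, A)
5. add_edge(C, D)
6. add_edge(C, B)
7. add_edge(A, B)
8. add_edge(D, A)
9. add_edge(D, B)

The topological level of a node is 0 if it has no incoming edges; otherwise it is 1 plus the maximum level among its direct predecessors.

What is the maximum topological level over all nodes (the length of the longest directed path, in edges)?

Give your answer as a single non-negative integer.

Answer: 4

Derivation:
Op 1: add_edge(E, B). Edges now: 1
Op 2: add_edge(F, A). Edges now: 2
Op 3: add_edge(D, F). Edges now: 3
Op 4: add_edge(C, A). Edges now: 4
Op 5: add_edge(C, D). Edges now: 5
Op 6: add_edge(C, B). Edges now: 6
Op 7: add_edge(A, B). Edges now: 7
Op 8: add_edge(D, A). Edges now: 8
Op 9: add_edge(D, B). Edges now: 9
Compute levels (Kahn BFS):
  sources (in-degree 0): C, E
  process C: level=0
    C->A: in-degree(A)=2, level(A)>=1
    C->B: in-degree(B)=3, level(B)>=1
    C->D: in-degree(D)=0, level(D)=1, enqueue
  process E: level=0
    E->B: in-degree(B)=2, level(B)>=1
  process D: level=1
    D->A: in-degree(A)=1, level(A)>=2
    D->B: in-degree(B)=1, level(B)>=2
    D->F: in-degree(F)=0, level(F)=2, enqueue
  process F: level=2
    F->A: in-degree(A)=0, level(A)=3, enqueue
  process A: level=3
    A->B: in-degree(B)=0, level(B)=4, enqueue
  process B: level=4
All levels: A:3, B:4, C:0, D:1, E:0, F:2
max level = 4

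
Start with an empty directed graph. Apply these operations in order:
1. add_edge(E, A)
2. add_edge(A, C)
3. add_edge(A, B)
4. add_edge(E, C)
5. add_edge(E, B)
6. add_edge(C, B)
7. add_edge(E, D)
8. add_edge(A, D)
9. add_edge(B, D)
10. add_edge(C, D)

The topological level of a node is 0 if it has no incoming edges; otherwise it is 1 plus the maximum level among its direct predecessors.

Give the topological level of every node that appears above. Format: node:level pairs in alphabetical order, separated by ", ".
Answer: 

Op 1: add_edge(E, A). Edges now: 1
Op 2: add_edge(A, C). Edges now: 2
Op 3: add_edge(A, B). Edges now: 3
Op 4: add_edge(E, C). Edges now: 4
Op 5: add_edge(E, B). Edges now: 5
Op 6: add_edge(C, B). Edges now: 6
Op 7: add_edge(E, D). Edges now: 7
Op 8: add_edge(A, D). Edges now: 8
Op 9: add_edge(B, D). Edges now: 9
Op 10: add_edge(C, D). Edges now: 10
Compute levels (Kahn BFS):
  sources (in-degree 0): E
  process E: level=0
    E->A: in-degree(A)=0, level(A)=1, enqueue
    E->B: in-degree(B)=2, level(B)>=1
    E->C: in-degree(C)=1, level(C)>=1
    E->D: in-degree(D)=3, level(D)>=1
  process A: level=1
    A->B: in-degree(B)=1, level(B)>=2
    A->C: in-degree(C)=0, level(C)=2, enqueue
    A->D: in-degree(D)=2, level(D)>=2
  process C: level=2
    C->B: in-degree(B)=0, level(B)=3, enqueue
    C->D: in-degree(D)=1, level(D)>=3
  process B: level=3
    B->D: in-degree(D)=0, level(D)=4, enqueue
  process D: level=4
All levels: A:1, B:3, C:2, D:4, E:0

Answer: A:1, B:3, C:2, D:4, E:0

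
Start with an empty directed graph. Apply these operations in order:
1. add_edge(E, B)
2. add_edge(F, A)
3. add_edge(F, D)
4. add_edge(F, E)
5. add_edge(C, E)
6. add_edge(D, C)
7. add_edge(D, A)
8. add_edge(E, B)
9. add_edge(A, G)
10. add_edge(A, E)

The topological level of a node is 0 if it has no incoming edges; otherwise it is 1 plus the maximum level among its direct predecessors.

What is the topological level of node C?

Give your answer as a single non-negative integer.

Answer: 2

Derivation:
Op 1: add_edge(E, B). Edges now: 1
Op 2: add_edge(F, A). Edges now: 2
Op 3: add_edge(F, D). Edges now: 3
Op 4: add_edge(F, E). Edges now: 4
Op 5: add_edge(C, E). Edges now: 5
Op 6: add_edge(D, C). Edges now: 6
Op 7: add_edge(D, A). Edges now: 7
Op 8: add_edge(E, B) (duplicate, no change). Edges now: 7
Op 9: add_edge(A, G). Edges now: 8
Op 10: add_edge(A, E). Edges now: 9
Compute levels (Kahn BFS):
  sources (in-degree 0): F
  process F: level=0
    F->A: in-degree(A)=1, level(A)>=1
    F->D: in-degree(D)=0, level(D)=1, enqueue
    F->E: in-degree(E)=2, level(E)>=1
  process D: level=1
    D->A: in-degree(A)=0, level(A)=2, enqueue
    D->C: in-degree(C)=0, level(C)=2, enqueue
  process A: level=2
    A->E: in-degree(E)=1, level(E)>=3
    A->G: in-degree(G)=0, level(G)=3, enqueue
  process C: level=2
    C->E: in-degree(E)=0, level(E)=3, enqueue
  process G: level=3
  process E: level=3
    E->B: in-degree(B)=0, level(B)=4, enqueue
  process B: level=4
All levels: A:2, B:4, C:2, D:1, E:3, F:0, G:3
level(C) = 2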